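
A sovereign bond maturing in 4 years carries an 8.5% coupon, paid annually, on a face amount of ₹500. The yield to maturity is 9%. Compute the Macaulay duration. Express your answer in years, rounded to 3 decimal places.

3.550 years

Periodic yield y = 0.09. Discount each cash flow and weight by its year:
  t   CF        PV=CF/(1+0.09)^t    t·PV
  1        42.50        38.9908        38.9908
  2        42.50        35.7714        71.5428
  3        42.50        32.8178        98.4534
  4       542.50       384.3207     1,537.2827
  Σ                    491.9007     1,746.2697
Price P = Σ PV = 491.9007.
Macaulay duration = Σ(t·PV) / P = 1,746.2697 / 491.9007 = 3.55005 years.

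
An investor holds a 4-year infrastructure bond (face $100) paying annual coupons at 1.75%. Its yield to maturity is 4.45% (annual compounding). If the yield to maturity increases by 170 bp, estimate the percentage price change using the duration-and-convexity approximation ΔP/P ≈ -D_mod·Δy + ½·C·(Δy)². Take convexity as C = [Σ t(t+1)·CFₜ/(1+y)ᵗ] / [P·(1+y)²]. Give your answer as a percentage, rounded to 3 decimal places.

-6.079%

With y = 0.0445:
  t   CF        PV=CF/(1+0.0445)^t    t·PV        t(t+1)·PV
  1         1.75         1.6754         1.6754           3.3509
  2         1.75         1.6041         3.2081           9.6244
  3         1.75         1.5357         4.6072          18.4287
  4       101.75        85.4871       341.9484       1,709.7422
  Σ                     90.3023       351.4392       1,741.1461
P = 90.3023; D_Mac = 3.89181 yrs; D_mod = 3.72600 yrs; C = 17.67337.
Duration effect: -3.72600 × (+0.017) = -0.063342
Convexity effect: 0.5 × 17.67337 × (0.017)² = +0.0025538
ΔP/P ≈ -0.063342 + 0.0025538 = -0.060788 = -6.0788%.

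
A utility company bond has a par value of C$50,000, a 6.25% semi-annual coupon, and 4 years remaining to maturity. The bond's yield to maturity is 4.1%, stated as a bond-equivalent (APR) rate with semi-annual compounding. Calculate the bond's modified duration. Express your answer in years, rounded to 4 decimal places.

Periodic yield y = 0.0205. First find Macaulay duration:
  t   CF        PV=CF/(1+0.0205)^t    t·PV
  1     1,562.50     1,531.1122     1,531.1122
  2     1,562.50     1,500.3549     3,000.7098
  3     1,562.50     1,470.2155     4,410.6465
  4     1,562.50     1,440.6815     5,762.7261
  5     1,562.50     1,411.7408     7,058.7042
  6     1,562.50     1,383.3815     8,300.2892
  7     1,562.50     1,355.5919     9,489.1432
  8    51,562.50    43,835.8966   350,687.1725
  Σ                 53,928.9750   390,240.5038
P = 53,928.9750; Macaulay duration = 390,240.5038 / 53,928.9750 = 7.23619 half-year periods = 3.61810 years.
Modified duration = D_Mac / (1 + y) = 3.61810 / 1.0205 = 3.54542 years.

3.5454 years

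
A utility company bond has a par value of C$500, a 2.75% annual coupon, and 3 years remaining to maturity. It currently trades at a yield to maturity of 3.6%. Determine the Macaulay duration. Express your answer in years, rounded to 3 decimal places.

2.919 years

Periodic yield y = 0.036. Discount each cash flow and weight by its year:
  t   CF        PV=CF/(1+0.036)^t    t·PV
  1        13.75        13.2722        13.2722
  2        13.75        12.8110        25.6220
  3       513.75       462.0325     1,386.0976
  Σ                    488.1158     1,424.9918
Price P = Σ PV = 488.1158.
Macaulay duration = Σ(t·PV) / P = 1,424.9918 / 488.1158 = 2.91937 years.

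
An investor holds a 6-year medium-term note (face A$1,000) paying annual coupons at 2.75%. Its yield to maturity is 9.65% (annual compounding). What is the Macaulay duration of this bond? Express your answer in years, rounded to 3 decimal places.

Periodic yield y = 0.0965. Discount each cash flow and weight by its year:
  t   CF        PV=CF/(1+0.0965)^t    t·PV
  1        27.50        25.0798        25.0798
  2        27.50        22.8726        45.7452
  3        27.50        20.8596        62.5789
  4        27.50        19.0238        76.0954
  5        27.50        17.3496        86.7480
  6     1,027.50       591.1940     3,547.1640
  Σ                    696.3795     3,843.4112
Price P = Σ PV = 696.3795.
Macaulay duration = Σ(t·PV) / P = 3,843.4112 / 696.3795 = 5.51913 years.

5.519 years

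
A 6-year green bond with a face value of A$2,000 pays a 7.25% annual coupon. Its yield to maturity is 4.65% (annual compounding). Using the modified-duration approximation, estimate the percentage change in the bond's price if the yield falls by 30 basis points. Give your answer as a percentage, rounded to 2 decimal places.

+1.47%

Periodic yield y = 0.0465. Modified duration first:
  t   CF        PV=CF/(1+0.0465)^t    t·PV
  1       145.00       138.5571       138.5571
  2       145.00       132.4005       264.8009
  3       145.00       126.5174       379.5522
  4       145.00       120.8958       483.5830
  5       145.00       115.5239       577.6195
  6     2,145.00     1,633.0215     9,798.1290
  Σ                  2,266.9161    11,642.2418
P = 2,266.9161; D_Mac = 5.13572 yrs; D_mod = 5.13572/(1+0.0465) = 4.90752 yrs.
ΔP/P ≈ -D_mod · Δy = -4.90752 × (-0.003) = +0.014723 = +1.4723%.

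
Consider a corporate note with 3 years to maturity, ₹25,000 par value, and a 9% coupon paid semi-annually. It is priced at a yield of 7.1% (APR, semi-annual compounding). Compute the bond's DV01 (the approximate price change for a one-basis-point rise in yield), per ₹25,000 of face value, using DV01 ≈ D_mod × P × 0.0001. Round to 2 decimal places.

Periodic yield y = 0.0355.
  t   CF        PV=CF/(1+0.0355)^t    t·PV
  1     1,125.00     1,086.4317     1,086.4317
  2     1,125.00     1,049.1856     2,098.3712
  3     1,125.00     1,013.2164     3,039.6492
  4     1,125.00       978.4804     3,913.9214
  5     1,125.00       944.9352     4,724.6758
  6    26,125.00    21,191.2063   127,147.2379
  Σ                 26,263.4555   142,010.2871
P = 26,263.4555; D_Mac = 5.40714 half-year periods = 2.70357 yrs; D_mod = 2.61089 yrs.
DV01 ≈ 2.61089 × 26,263.4555 × 0.0001 = 6.857088.

₹6.86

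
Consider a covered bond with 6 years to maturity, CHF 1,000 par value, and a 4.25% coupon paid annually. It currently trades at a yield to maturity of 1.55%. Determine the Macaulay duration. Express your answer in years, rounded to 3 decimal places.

5.467 years

Periodic yield y = 0.0155. Discount each cash flow and weight by its year:
  t   CF        PV=CF/(1+0.0155)^t    t·PV
  1        42.50        41.8513        41.8513
  2        42.50        41.2125        82.4250
  3        42.50        40.5835       121.7504
  4        42.50        39.9640       159.8561
  5        42.50        39.3540       196.7702
  6     1,042.50       950.5971     5,703.5828
  Σ                  1,153.5625     6,306.2358
Price P = Σ PV = 1,153.5625.
Macaulay duration = Σ(t·PV) / P = 6,306.2358 / 1,153.5625 = 5.46675 years.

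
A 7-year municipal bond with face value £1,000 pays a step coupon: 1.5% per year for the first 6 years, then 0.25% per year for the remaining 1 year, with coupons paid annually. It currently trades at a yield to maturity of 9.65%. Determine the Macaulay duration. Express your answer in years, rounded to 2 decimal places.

Periodic yield y = 0.0965. Discount each cash flow and weight by its year:
  t   CF        PV=CF/(1+0.0965)^t    t·PV
  1        15.00        13.6799        13.6799
  2        15.00        12.4760        24.9519
  3        15.00        11.3780        34.1340
  4        15.00        10.3766        41.5066
  5        15.00         9.4634        47.3171
  6        15.00         8.6306        51.7834
  7     1,002.50       526.0463     3,682.3238
  Σ                    592.0507     3,895.6966
Price P = Σ PV = 592.0507.
Macaulay duration = Σ(t·PV) / P = 3,895.6966 / 592.0507 = 6.58000 years.

6.58 years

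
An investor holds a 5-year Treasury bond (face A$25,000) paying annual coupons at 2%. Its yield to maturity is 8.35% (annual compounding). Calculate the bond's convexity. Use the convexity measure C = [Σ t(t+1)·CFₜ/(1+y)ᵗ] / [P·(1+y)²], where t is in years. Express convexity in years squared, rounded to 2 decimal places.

With y = 0.0835:
  t   CF        PV=CF/(1+0.0835)^t    t·PV        t(t+1)·PV
  1       500.00       461.4675       461.4675         922.9349
  2       500.00       425.9044       851.8089       2,555.4267
  3       500.00       393.0821     1,179.2463       4,716.9851
  4       500.00       362.7892     1,451.1568       7,255.7839
  5    25,500.00    17,076.3718    85,381.8590     512,291.1541
  Σ                 18,719.6150    89,325.5384     527,742.2847
P = 18,719.6150.
Convexity = Σ t(t+1)·PV / [P·(1+y)²] = 527,742.2847 / (18,719.6150 × 1.173972) = 24.01415.

24.01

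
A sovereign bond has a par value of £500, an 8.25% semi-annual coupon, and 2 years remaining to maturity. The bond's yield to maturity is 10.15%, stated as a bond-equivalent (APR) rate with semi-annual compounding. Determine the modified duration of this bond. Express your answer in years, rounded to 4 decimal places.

1.7911 years

Periodic yield y = 0.05075. First find Macaulay duration:
  t   CF        PV=CF/(1+0.05075)^t    t·PV
  1       20.625        19.6288        19.6288
  2       20.625        18.6808        37.3616
  3       20.625        17.7785        53.3356
  4      520.625       427.0979     1,708.3916
  Σ                    483.1860     1,818.7175
P = 483.1860; Macaulay duration = 1,818.7175 / 483.1860 = 3.76401 half-year periods = 1.88201 years.
Modified duration = D_Mac / (1 + y) = 1.88201 / 1.05075 = 1.79111 years.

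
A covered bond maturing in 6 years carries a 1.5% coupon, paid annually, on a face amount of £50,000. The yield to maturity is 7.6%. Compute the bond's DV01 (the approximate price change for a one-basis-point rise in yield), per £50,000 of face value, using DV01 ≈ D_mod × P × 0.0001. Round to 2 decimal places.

Periodic yield y = 0.076.
  t   CF        PV=CF/(1+0.076)^t    t·PV
  1       750.00       697.0260       697.0260
  2       750.00       647.7937     1,295.5874
  3       750.00       602.0388     1,806.1163
  4       750.00       559.5156     2,238.0623
  5       750.00       519.9959     2,599.9794
  6    50,750.00    32,701.1043   196,206.6257
  Σ                 35,727.4742   204,843.3971
P = 35,727.4742; D_Mac = 5.73350 yrs; D_mod = 5.32853 yrs.
DV01 ≈ 5.32853 × 35,727.4742 × 0.0001 = 19.037490.

£19.04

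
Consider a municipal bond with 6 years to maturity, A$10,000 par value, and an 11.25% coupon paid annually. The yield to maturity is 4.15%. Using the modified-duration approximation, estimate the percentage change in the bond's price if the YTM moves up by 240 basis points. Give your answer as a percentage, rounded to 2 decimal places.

-11.24%

Periodic yield y = 0.0415. Modified duration first:
  t   CF        PV=CF/(1+0.0415)^t    t·PV
  1     1,125.00     1,080.1728     1,080.1728
  2     1,125.00     1,037.1319     2,074.2637
  3     1,125.00       995.8059     2,987.4177
  4     1,125.00       956.1267     3,824.5066
  5     1,125.00       918.0285     4,590.1424
  6    11,125.00     8,716.5449    52,299.2697
  Σ                 13,703.8107    66,855.7729
P = 13,703.8107; D_Mac = 4.87863 yrs; D_mod = 4.87863/(1+0.0415) = 4.68423 yrs.
ΔP/P ≈ -D_mod · Δy = -4.68423 × (+0.024) = -0.112422 = -11.2422%.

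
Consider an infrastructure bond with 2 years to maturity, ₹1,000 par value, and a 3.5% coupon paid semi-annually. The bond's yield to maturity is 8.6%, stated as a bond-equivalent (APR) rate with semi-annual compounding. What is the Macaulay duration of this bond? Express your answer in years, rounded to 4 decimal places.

1.9461 years

Periodic yield y = 0.043. Discount each cash flow and weight by its period:
  t   CF        PV=CF/(1+0.043)^t    t·PV
  1        17.50        16.7785        16.7785
  2        17.50        16.0868        32.1736
  3        17.50        15.4236        46.2707
  4     1,017.50       859.7995     3,439.1980
  Σ                    908.0884     3,534.4208
Price P = Σ PV = 908.0884.
Macaulay duration = Σ(t·PV) / P = 3,534.4208 / 908.0884 = 3.89216 half-year periods.
In years: 3.89216 / 2 = 1.94608 years.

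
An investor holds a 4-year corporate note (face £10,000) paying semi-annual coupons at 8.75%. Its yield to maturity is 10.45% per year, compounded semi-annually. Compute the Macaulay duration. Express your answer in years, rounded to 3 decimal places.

Periodic yield y = 0.05225. Discount each cash flow and weight by its period:
  t   CF        PV=CF/(1+0.05225)^t    t·PV
  1       437.50       415.7757       415.7757
  2       437.50       395.1302       790.2603
  3       437.50       375.5098     1,126.5293
  4       437.50       356.8637     1,427.4546
  5       437.50       339.1434     1,695.7171
  6       437.50       322.3031     1,933.8185
  7       437.50       306.2990     2,144.0927
  8    10,437.50     6,944.5645    55,556.5156
  Σ                  9,455.5892    65,090.1639
Price P = Σ PV = 9,455.5892.
Macaulay duration = Σ(t·PV) / P = 65,090.1639 / 9,455.5892 = 6.88378 half-year periods.
In years: 6.88378 / 2 = 3.44189 years.

3.442 years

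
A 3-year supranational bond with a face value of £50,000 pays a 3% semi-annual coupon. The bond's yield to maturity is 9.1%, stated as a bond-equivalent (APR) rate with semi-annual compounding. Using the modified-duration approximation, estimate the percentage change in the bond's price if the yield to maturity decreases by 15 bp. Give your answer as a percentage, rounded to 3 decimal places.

+0.413%

Periodic yield y = 0.0455. Modified duration first:
  t   CF        PV=CF/(1+0.0455)^t    t·PV
  1       750.00       717.3601       717.3601
  2       750.00       686.1407     1,372.2814
  3       750.00       656.2800     1,968.8399
  4       750.00       627.7188     2,510.8751
  5       750.00       600.4005     3,002.0027
  6    50,750.00    38,859.0182   233,154.1092
  Σ                 42,146.9183   242,725.4685
P = 42,146.9183; D_Mac = 5.75903 half-year periods = 2.87952 yrs; D_mod = 2.87952/(1+0.0455) = 2.75420 yrs.
ΔP/P ≈ -D_mod · Δy = -2.75420 × (-0.0015) = +0.004131 = +0.4131%.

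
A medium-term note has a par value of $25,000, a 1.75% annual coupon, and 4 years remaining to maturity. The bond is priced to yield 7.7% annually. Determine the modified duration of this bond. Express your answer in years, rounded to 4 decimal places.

Periodic yield y = 0.077. First find Macaulay duration:
  t   CF        PV=CF/(1+0.077)^t    t·PV
  1       437.50       406.2210       406.2210
  2       437.50       377.1783       754.3565
  3       437.50       350.2119     1,050.6358
  4    25,437.50    18,906.5207    75,626.0826
  Σ                 20,040.1318    77,837.2959
P = 20,040.1318; Macaulay duration = 77,837.2959 / 20,040.1318 = 3.88407 years.
Modified duration = D_Mac / (1 + y) = 3.88407 / 1.077 = 3.60638 years.

3.6064 years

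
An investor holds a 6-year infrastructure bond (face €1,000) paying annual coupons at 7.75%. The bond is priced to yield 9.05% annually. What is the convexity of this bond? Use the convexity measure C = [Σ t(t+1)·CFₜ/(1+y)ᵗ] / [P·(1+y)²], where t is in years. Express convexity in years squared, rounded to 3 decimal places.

27.469

With y = 0.0905:
  t   CF        PV=CF/(1+0.0905)^t    t·PV        t(t+1)·PV
  1        77.50        71.0683        71.0683         142.1366
  2        77.50        65.1704       130.3408         391.0224
  3        77.50        59.7619       179.2858         717.1433
  4        77.50        54.8023       219.2093       1,096.0466
  5        77.50        50.2543       251.2716       1,507.6294
  6     1,077.50       640.7126     3,844.2756      26,909.9289
  Σ                    941.7699     4,695.4514      30,763.9072
P = 941.7699.
Convexity = Σ t(t+1)·PV / [P·(1+y)²] = 30,763.9072 / (941.7699 × 1.189190) = 27.46916.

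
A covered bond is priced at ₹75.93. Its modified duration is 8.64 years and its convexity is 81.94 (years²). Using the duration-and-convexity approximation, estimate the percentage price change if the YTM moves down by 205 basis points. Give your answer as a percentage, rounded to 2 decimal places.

+19.43%

Duration effect: -D_mod·Δy = -8.64 × (-0.0205) = +0.177120
Convexity effect: ½·C·(Δy)² = 0.5 × 81.94 × (-0.0205)² = +0.0172176425
ΔP/P ≈ +0.177120 + 0.0172176425 = +0.1943376425
= +19.43376425%.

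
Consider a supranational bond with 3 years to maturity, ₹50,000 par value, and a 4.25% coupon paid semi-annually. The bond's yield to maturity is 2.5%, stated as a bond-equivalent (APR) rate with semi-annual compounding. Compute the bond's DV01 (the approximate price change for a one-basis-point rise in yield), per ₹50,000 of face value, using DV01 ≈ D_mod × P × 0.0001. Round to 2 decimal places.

₹14.80

Periodic yield y = 0.0125.
  t   CF        PV=CF/(1+0.0125)^t    t·PV
  1     1,062.50     1,049.3827     1,049.3827
  2     1,062.50     1,036.4274     2,072.8547
  3     1,062.50     1,023.6320     3,070.8959
  4     1,062.50     1,010.9945     4,043.9782
  5     1,062.50       998.5131     4,992.5656
  6    51,062.50    47,394.9296   284,369.5776
  Σ                 52,513.8793   299,599.2548
P = 52,513.8793; D_Mac = 5.70514 half-year periods = 2.85257 yrs; D_mod = 2.81736 yrs.
DV01 ≈ 2.81736 × 52,513.8793 × 0.0001 = 14.795025.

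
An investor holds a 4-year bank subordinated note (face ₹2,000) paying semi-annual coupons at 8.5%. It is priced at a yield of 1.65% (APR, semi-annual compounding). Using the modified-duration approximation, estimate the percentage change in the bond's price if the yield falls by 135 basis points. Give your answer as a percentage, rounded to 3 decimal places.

Periodic yield y = 0.00825. Modified duration first:
  t   CF        PV=CF/(1+0.00825)^t    t·PV
  1        85.00        84.3045        84.3045
  2        85.00        83.6147       167.2293
  3        85.00        82.9305       248.7915
  4        85.00        82.2519       329.0076
  5        85.00        81.5789       407.8944
  6        85.00        80.9114       485.4682
  7        85.00        80.2493       561.7452
  8     2,085.00     1,952.3614    15,618.8912
  Σ                  2,528.2025    17,903.3320
P = 2,528.2025; D_Mac = 7.08145 half-year periods = 3.54072 yrs; D_mod = 3.54072/(1+0.00825) = 3.51175 yrs.
ΔP/P ≈ -D_mod · Δy = -3.51175 × (-0.0135) = +0.047409 = +4.7409%.

+4.741%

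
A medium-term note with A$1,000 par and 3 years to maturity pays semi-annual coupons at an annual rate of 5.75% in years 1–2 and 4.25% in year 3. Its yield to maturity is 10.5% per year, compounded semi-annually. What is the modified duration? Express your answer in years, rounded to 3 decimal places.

Periodic yield y = 0.0525. First find Macaulay duration:
  t   CF        PV=CF/(1+0.0525)^t    t·PV
  1        28.75        27.3159        27.3159
  2        28.75        25.9534        51.9067
  3        28.75        24.6588        73.9763
  4        28.75        23.4288        93.7151
  5        21.25        16.4531        82.2656
  6     1,021.25       751.2759     4,507.6552
  Σ                    869.0858     4,836.8349
P = 869.0858; Macaulay duration = 4,836.8349 / 869.0858 = 5.56543 half-year periods = 2.78271 years.
Modified duration = D_Mac / (1 + y) = 2.78271 / 1.0525 = 2.64391 years.

2.644 years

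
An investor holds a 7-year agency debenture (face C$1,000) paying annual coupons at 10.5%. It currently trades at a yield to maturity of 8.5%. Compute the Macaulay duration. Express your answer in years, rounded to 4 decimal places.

Periodic yield y = 0.085. Discount each cash flow and weight by its year:
  t   CF        PV=CF/(1+0.085)^t    t·PV
  1       105.00        96.7742        96.7742
  2       105.00        89.1928       178.3856
  3       105.00        82.2054       246.6161
  4       105.00        75.7653       303.0612
  5       105.00        69.8298       349.1488
  6       105.00        64.3592       386.1554
  7     1,105.00       624.2436     4,369.7053
  Σ                  1,102.3703     5,929.8466
Price P = Σ PV = 1,102.3703.
Macaulay duration = Σ(t·PV) / P = 5,929.8466 / 1,102.3703 = 5.37918 years.

5.3792 years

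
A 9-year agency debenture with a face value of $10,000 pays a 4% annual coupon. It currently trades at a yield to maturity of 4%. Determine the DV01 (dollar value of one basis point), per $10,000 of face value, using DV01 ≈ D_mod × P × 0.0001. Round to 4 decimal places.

$7.4353

Periodic yield y = 0.04.
  t   CF        PV=CF/(1+0.04)^t    t·PV
  1       400.00       384.6154       384.6154
  2       400.00       369.8225       739.6450
  3       400.00       355.5985     1,066.7956
  4       400.00       341.9217     1,367.6867
  5       400.00       328.7708     1,643.8542
  6       400.00       316.1258     1,896.7549
  7       400.00       303.9671     2,127.7699
  8       400.00       292.2761     2,338.2087
  9    10,400.00     7,306.9021    65,762.1185
  Σ                 10,000.0000    77,327.4487
P = 10,000.0000; D_Mac = 7.73274 yrs; D_mod = 7.43533 yrs.
DV01 ≈ 7.43533 × 10,000.0000 × 0.0001 = 7.435332.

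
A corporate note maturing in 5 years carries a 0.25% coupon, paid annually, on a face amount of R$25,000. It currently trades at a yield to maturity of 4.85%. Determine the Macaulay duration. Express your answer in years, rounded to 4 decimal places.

4.9715 years

Periodic yield y = 0.0485. Discount each cash flow and weight by its year:
  t   CF        PV=CF/(1+0.0485)^t    t·PV
  1        62.50        59.6090        59.6090
  2        62.50        56.8517       113.7033
  3        62.50        54.2219       162.6657
  4        62.50        51.7138       206.8551
  5    25,062.50    19,777.9929    98,889.9643
  Σ                 20,000.3892    99,432.7974
Price P = Σ PV = 20,000.3892.
Macaulay duration = Σ(t·PV) / P = 99,432.7974 / 20,000.3892 = 4.97154 years.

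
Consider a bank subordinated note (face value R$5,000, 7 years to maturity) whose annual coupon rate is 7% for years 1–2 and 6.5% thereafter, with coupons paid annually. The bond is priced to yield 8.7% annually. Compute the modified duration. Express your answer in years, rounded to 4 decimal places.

5.2605 years

Periodic yield y = 0.087. First find Macaulay duration:
  t   CF        PV=CF/(1+0.087)^t    t·PV
  1       350.00       321.9871       321.9871
  2       350.00       296.2163       592.4326
  3       325.00       253.0432       759.1297
  4       325.00       232.7905       931.1619
  5       325.00       214.1587     1,070.7933
  6       325.00       197.0181     1,182.1085
  7     5,325.00     2,969.7015    20,787.9107
  Σ                  4,484.9154    25,645.5238
P = 4,484.9154; Macaulay duration = 25,645.5238 / 4,484.9154 = 5.71817 years.
Modified duration = D_Mac / (1 + y) = 5.71817 / 1.087 = 5.26051 years.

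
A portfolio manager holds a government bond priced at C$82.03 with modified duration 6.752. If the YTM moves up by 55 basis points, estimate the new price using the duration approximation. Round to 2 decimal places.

C$78.98

Duration approximation: ΔP/P ≈ -D_mod · Δy = -6.752 × (+0.0055) = -0.037136.
New price ≈ 82.03 × (1 - 0.037136) = 78.98373392.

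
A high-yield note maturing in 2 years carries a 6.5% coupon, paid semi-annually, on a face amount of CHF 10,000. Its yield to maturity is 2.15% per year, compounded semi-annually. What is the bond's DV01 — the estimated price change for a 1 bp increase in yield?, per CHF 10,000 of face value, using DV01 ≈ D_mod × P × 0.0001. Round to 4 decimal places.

CHF 2.0516

Periodic yield y = 0.01075.
  t   CF        PV=CF/(1+0.01075)^t    t·PV
  1       325.00       321.5434       321.5434
  2       325.00       318.1236       636.2472
  3       325.00       314.7401       944.2204
  4    10,325.00     9,892.7050    39,570.8202
  Σ                 10,847.1121    41,472.8311
P = 10,847.1121; D_Mac = 3.82340 half-year periods = 1.91170 yrs; D_mod = 1.89137 yrs.
DV01 ≈ 1.89137 × 10,847.1121 × 0.0001 = 2.051587.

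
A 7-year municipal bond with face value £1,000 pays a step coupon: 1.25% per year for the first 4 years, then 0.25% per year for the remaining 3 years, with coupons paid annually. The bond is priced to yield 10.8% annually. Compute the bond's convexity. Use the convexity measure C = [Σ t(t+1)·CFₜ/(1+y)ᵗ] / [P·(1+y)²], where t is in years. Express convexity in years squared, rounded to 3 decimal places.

42.731

With y = 0.108:
  t   CF        PV=CF/(1+0.108)^t    t·PV        t(t+1)·PV
  1        12.50        11.2816        11.2816          22.5632
  2        12.50        10.1819        20.3639          61.0916
  3        12.50         9.1895        27.5684         110.2737
  4        12.50         8.2938        33.1750         165.8750
  5         2.50         1.4971         7.4853          44.9120
  6         2.50         1.3511         8.1069          56.7480
  7     1,002.50       488.9968     3,422.9779      27,383.8234
  Σ                    530.7918     3,530.9590      27,845.2870
P = 530.7918.
Convexity = Σ t(t+1)·PV / [P·(1+y)²] = 27,845.2870 / (530.7918 × 1.227664) = 42.73148.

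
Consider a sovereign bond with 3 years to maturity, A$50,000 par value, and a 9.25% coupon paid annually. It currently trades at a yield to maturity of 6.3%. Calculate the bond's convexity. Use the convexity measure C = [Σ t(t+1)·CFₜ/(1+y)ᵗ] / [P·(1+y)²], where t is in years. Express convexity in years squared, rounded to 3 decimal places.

9.503

With y = 0.063:
  t   CF        PV=CF/(1+0.063)^t    t·PV        t(t+1)·PV
  1     4,625.00     4,350.8937     4,350.8937       8,701.7874
  2     4,625.00     4,093.0326     8,186.0653      24,558.1958
  3    54,625.00    45,476.9842   136,430.9525     545,723.8099
  Σ                 53,920.9105   148,967.9115     578,983.7932
P = 53,920.9105.
Convexity = Σ t(t+1)·PV / [P·(1+y)²] = 578,983.7932 / (53,920.9105 × 1.129969) = 9.50260.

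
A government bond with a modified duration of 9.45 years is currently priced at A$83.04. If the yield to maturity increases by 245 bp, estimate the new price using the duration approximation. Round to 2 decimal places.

Duration approximation: ΔP/P ≈ -D_mod · Δy = -9.45 × (+0.0245) = -0.231525.
New price ≈ 83.04 × (1 - 0.231525) = 63.814164.

A$63.81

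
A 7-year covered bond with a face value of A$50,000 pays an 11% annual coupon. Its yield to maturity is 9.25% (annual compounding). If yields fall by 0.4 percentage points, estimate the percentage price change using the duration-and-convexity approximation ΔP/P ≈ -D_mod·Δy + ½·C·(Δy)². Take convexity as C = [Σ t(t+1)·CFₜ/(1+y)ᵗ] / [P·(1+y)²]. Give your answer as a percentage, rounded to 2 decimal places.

+1.97%

With y = 0.0925:
  t   CF        PV=CF/(1+0.0925)^t    t·PV        t(t+1)·PV
  1     5,500.00     5,034.3249     5,034.3249      10,068.6499
  2     5,500.00     4,608.0778     9,216.1555      27,648.4665
  3     5,500.00     4,217.9201    12,653.7604      50,615.0417
  4     5,500.00     3,860.7965    15,443.1859      77,215.9293
  5     5,500.00     3,533.9098    17,669.5490     106,017.2942
  6     5,500.00     3,234.7001    19,408.2003     135,857.4022
  7    55,500.00    29,877.4043   209,141.8299   1,673,134.6394
  Σ                 54,367.1334   288,567.0060   2,080,557.4232
P = 54,367.1334; D_Mac = 5.30775 yrs; D_mod = 4.85835 yrs; C = 32.06272.
Duration effect: -4.85835 × (-0.004) = +0.019433
Convexity effect: 0.5 × 32.06272 × (-0.004)² = +0.0002565
ΔP/P ≈ +0.019433 + 0.0002565 = +0.019690 = +1.9690%.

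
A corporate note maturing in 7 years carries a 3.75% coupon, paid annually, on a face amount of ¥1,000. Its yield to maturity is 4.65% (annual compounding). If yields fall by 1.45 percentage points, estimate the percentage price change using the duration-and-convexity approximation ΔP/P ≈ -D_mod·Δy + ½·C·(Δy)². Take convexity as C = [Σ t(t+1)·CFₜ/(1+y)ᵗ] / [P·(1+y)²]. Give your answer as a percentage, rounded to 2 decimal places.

With y = 0.0465:
  t   CF        PV=CF/(1+0.0465)^t    t·PV        t(t+1)·PV
  1        37.50        35.8337        35.8337          71.6675
  2        37.50        34.2415        68.4830         205.4490
  3        37.50        32.7200        98.1601         392.6402
  4        37.50        31.2661       125.0646         625.3229
  5        37.50        29.8769       149.3844         896.3061
  6        37.50        28.5493       171.2960       1,199.0717
  7     1,037.50       754.7680     5,283.3760      42,267.0078
  Σ                    947.2556     5,931.5977      45,657.4652
P = 947.2556; D_Mac = 6.26188 yrs; D_mod = 5.98364 yrs; C = 44.01150.
Duration effect: -5.98364 × (-0.0145) = +0.086763
Convexity effect: 0.5 × 44.01150 × (-0.0145)² = +0.0046267
ΔP/P ≈ +0.086763 + 0.0046267 = +0.091389 = +9.1389%.

+9.14%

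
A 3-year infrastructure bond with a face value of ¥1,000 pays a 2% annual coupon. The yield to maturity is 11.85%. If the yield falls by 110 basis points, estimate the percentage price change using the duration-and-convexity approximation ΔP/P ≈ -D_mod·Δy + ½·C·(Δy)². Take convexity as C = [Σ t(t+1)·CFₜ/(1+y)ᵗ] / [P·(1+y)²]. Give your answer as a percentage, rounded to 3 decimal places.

With y = 0.1185:
  t   CF        PV=CF/(1+0.1185)^t    t·PV        t(t+1)·PV
  1        20.00        17.8811        17.8811          35.7622
  2        20.00        15.9867        31.9733          95.9200
  3     1,020.00       728.9407     2,186.8221       8,747.2885
  Σ                    762.8085     2,236.6766       8,878.9707
P = 762.8085; D_Mac = 2.93216 yrs; D_mod = 2.62151 yrs; C = 9.30412.
Duration effect: -2.62151 × (-0.011) = +0.028837
Convexity effect: 0.5 × 9.30412 × (-0.011)² = +0.0005629
ΔP/P ≈ +0.028837 + 0.0005629 = +0.029400 = +2.9400%.

+2.940%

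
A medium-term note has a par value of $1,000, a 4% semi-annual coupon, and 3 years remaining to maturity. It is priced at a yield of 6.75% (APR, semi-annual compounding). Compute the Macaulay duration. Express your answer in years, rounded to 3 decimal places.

Periodic yield y = 0.03375. Discount each cash flow and weight by its period:
  t   CF        PV=CF/(1+0.03375)^t    t·PV
  1        20.00        19.3470        19.3470
  2        20.00        18.7154        37.4308
  3        20.00        18.1044        54.3131
  4        20.00        17.5133        70.0532
  5        20.00        16.9415        84.7076
  6     1,020.00       835.8090     5,014.8539
  Σ                    926.4306     5,280.7056
Price P = Σ PV = 926.4306.
Macaulay duration = Σ(t·PV) / P = 5,280.7056 / 926.4306 = 5.70006 half-year periods.
In years: 5.70006 / 2 = 2.85003 years.

2.850 years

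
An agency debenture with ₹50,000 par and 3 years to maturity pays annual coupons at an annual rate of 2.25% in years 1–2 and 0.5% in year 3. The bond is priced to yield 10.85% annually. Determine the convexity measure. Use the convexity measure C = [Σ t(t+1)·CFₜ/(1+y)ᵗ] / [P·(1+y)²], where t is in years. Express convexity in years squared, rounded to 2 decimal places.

9.44

With y = 0.1085:
  t   CF        PV=CF/(1+0.1085)^t    t·PV        t(t+1)·PV
  1     1,125.00     1,014.8850     1,014.8850       2,029.7700
  2     1,125.00       915.5480     1,831.0960       5,493.2881
  3    50,250.00    36,891.7259   110,675.1778     442,700.7113
  Σ                 38,822.1589   113,521.1588     450,223.7694
P = 38,822.1589.
Convexity = Σ t(t+1)·PV / [P·(1+y)²] = 450,223.7694 / (38,822.1589 × 1.228772) = 9.43794.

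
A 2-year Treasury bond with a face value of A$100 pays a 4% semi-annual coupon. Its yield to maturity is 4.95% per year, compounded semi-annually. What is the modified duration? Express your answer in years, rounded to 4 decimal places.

Periodic yield y = 0.02475. First find Macaulay duration:
  t   CF        PV=CF/(1+0.02475)^t    t·PV
  1         2.00         1.9517         1.9517
  2         2.00         1.9046         3.8091
  3         2.00         1.8586         5.5757
  4       102.00        92.4972       369.9887
  Σ                     98.2120       381.3252
P = 98.2120; Macaulay duration = 381.3252 / 98.2120 = 3.88267 half-year periods = 1.94134 years.
Modified duration = D_Mac / (1 + y) = 1.94134 / 1.02475 = 1.89445 years.

1.8944 years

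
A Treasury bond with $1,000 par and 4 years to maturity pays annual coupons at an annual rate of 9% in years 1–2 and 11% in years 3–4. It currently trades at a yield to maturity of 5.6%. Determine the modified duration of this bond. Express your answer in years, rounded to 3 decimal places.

3.368 years

Periodic yield y = 0.056. First find Macaulay duration:
  t   CF        PV=CF/(1+0.056)^t    t·PV
  1        90.00        85.2273        85.2273
  2        90.00        80.7076       161.4153
  3       110.00        93.4116       280.2349
  4     1,110.00       892.6214     3,570.4857
  Σ                  1,151.9680     4,097.3631
P = 1,151.9680; Macaulay duration = 4,097.3631 / 1,151.9680 = 3.55684 years.
Modified duration = D_Mac / (1 + y) = 3.55684 / 1.056 = 3.36822 years.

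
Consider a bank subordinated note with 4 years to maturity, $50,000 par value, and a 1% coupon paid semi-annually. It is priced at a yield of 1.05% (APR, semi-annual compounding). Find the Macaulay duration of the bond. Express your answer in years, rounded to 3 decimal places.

3.931 years

Periodic yield y = 0.00525. Discount each cash flow and weight by its period:
  t   CF        PV=CF/(1+0.00525)^t    t·PV
  1       250.00       248.6944       248.6944
  2       250.00       247.3955       494.7911
  3       250.00       246.1035       738.3105
  4       250.00       244.8182       979.2728
  5       250.00       243.5396     1,217.6980
  6       250.00       242.2677     1,453.6062
  7       250.00       241.0024     1,687.0171
  8    50,250.00    48,188.5004   385,508.0035
  Σ                 49,902.3217   392,327.3935
Price P = Σ PV = 49,902.3217.
Macaulay duration = Σ(t·PV) / P = 392,327.3935 / 49,902.3217 = 7.86191 half-year periods.
In years: 7.86191 / 2 = 3.93095 years.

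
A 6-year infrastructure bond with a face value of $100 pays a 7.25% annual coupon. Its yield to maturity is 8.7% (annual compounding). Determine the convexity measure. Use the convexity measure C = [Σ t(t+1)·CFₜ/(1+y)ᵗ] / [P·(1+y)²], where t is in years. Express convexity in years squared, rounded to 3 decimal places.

With y = 0.087:
  t   CF        PV=CF/(1+0.087)^t    t·PV        t(t+1)·PV
  1         7.25         6.6697         6.6697          13.3395
  2         7.25         6.1359        12.2718          36.8155
  3         7.25         5.6448        16.9344          67.7377
  4         7.25         5.1930        20.7721         103.8604
  5         7.25         4.7774        23.8869         143.3216
  6       107.25        65.0160       390.0958       2,730.6707
  Σ                     93.4368       470.6308       3,095.7453
P = 93.4368.
Convexity = Σ t(t+1)·PV / [P·(1+y)²] = 3,095.7453 / (93.4368 × 1.181569) = 28.04065.

28.041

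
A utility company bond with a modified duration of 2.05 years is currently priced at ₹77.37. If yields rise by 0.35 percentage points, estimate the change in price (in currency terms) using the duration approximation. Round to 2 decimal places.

Duration approximation: ΔP/P ≈ -D_mod · Δy = -2.05 × (+0.0035) = -0.007175.
ΔP ≈ 77.37 × (-0.007175) = -0.55512975.

-₹0.56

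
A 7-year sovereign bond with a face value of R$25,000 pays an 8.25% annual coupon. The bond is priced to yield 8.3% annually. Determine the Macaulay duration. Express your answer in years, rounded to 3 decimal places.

Periodic yield y = 0.083. Discount each cash flow and weight by its year:
  t   CF        PV=CF/(1+0.083)^t    t·PV
  1     2,062.50     1,904.4321     1,904.4321
  2     2,062.50     1,758.4784     3,516.9568
  3     2,062.50     1,623.7105     4,871.1314
  4     2,062.50     1,499.2710     5,997.0839
  5     2,062.50     1,384.3684     6,921.8419
  6     2,062.50     1,278.2718     7,669.6310
  7    27,062.50    15,487.0506   108,409.3542
  Σ                 24,935.5828   139,290.4313
Price P = Σ PV = 24,935.5828.
Macaulay duration = Σ(t·PV) / P = 139,290.4313 / 24,935.5828 = 5.58601 years.

5.586 years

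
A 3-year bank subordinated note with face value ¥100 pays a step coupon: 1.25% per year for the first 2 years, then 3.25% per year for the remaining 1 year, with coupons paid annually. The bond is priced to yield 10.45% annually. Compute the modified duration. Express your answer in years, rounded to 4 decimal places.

Periodic yield y = 0.1045. First find Macaulay duration:
  t   CF        PV=CF/(1+0.1045)^t    t·PV
  1         1.25         1.1317         1.1317
  2         1.25         1.0247         2.0493
  3       103.25        76.6290       229.8869
  Σ                     78.7853       233.0679
P = 78.7853; Macaulay duration = 233.0679 / 78.7853 = 2.95826 years.
Modified duration = D_Mac / (1 + y) = 2.95826 / 1.1045 = 2.67837 years.

2.6784 years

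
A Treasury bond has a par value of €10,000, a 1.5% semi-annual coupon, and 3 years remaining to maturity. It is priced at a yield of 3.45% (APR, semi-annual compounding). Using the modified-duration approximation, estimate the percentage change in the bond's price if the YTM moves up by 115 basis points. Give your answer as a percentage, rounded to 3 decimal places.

Periodic yield y = 0.01725. Modified duration first:
  t   CF        PV=CF/(1+0.01725)^t    t·PV
  1        75.00        73.7282        73.7282
  2        75.00        72.4779       144.9559
  3        75.00        71.2489       213.7467
  4        75.00        70.0407       280.1628
  5        75.00        68.8530       344.2649
  6    10,075.00     9,092.4069    54,554.4415
  Σ                  9,448.7556    55,611.3000
P = 9,448.7556; D_Mac = 5.88557 half-year periods = 2.94278 yrs; D_mod = 2.94278/(1+0.01725) = 2.89288 yrs.
ΔP/P ≈ -D_mod · Δy = -2.89288 × (+0.0115) = -0.033268 = -3.3268%.

-3.327%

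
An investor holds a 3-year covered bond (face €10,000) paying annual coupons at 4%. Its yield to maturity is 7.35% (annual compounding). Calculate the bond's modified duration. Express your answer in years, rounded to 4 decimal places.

2.6831 years

Periodic yield y = 0.0735. First find Macaulay duration:
  t   CF        PV=CF/(1+0.0735)^t    t·PV
  1       400.00       372.6129       372.6129
  2       400.00       347.1010       694.2020
  3    10,400.00     8,406.7318    25,220.1954
  Σ                  9,126.4458    26,287.0104
P = 9,126.4458; Macaulay duration = 26,287.0104 / 9,126.4458 = 2.88031 years.
Modified duration = D_Mac / (1 + y) = 2.88031 / 1.0735 = 2.68310 years.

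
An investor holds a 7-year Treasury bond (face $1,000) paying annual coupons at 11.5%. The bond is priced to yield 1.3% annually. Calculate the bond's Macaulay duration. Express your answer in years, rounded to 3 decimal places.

Periodic yield y = 0.013. Discount each cash flow and weight by its year:
  t   CF        PV=CF/(1+0.013)^t    t·PV
  1       115.00       113.5242       113.5242
  2       115.00       112.0673       224.1346
  3       115.00       110.6291       331.8874
  4       115.00       109.2094       436.8376
  5       115.00       107.8079       539.0395
  6       115.00       106.4244       638.5463
  7     1,115.00     1,018.6119     7,130.2834
  Σ                  1,678.2742     9,414.2531
Price P = Σ PV = 1,678.2742.
Macaulay duration = Σ(t·PV) / P = 9,414.2531 / 1,678.2742 = 5.60948 years.

5.609 years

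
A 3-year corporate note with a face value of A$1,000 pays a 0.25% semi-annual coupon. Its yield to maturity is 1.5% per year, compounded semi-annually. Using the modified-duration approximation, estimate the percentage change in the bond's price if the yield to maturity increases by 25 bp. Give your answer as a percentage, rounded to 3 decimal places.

Periodic yield y = 0.0075. Modified duration first:
  t   CF        PV=CF/(1+0.0075)^t    t·PV
  1         1.25         1.2407         1.2407
  2         1.25         1.2315         2.4629
  3         1.25         1.2223         3.6669
  4         1.25         1.2132         4.8528
  5         1.25         1.2042         6.0208
  6     1,001.25       957.3532     5,744.1193
  Σ                    963.4650     5,762.3634
P = 963.4650; D_Mac = 5.98087 half-year periods = 2.99044 yrs; D_mod = 2.99044/(1+0.0075) = 2.96818 yrs.
ΔP/P ≈ -D_mod · Δy = -2.96818 × (+0.0025) = -0.007420 = -0.7420%.

-0.742%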